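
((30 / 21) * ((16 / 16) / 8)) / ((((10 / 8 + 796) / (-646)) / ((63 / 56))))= -4845 / 29764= -0.16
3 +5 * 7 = 38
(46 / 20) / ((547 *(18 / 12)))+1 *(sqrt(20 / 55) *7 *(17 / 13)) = 23 / 8205+238 *sqrt(11) / 143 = 5.52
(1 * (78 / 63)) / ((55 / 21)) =26 / 55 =0.47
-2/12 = -1/6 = -0.17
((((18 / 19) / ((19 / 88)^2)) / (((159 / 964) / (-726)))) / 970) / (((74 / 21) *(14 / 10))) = -24388860672 / 1304698403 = -18.69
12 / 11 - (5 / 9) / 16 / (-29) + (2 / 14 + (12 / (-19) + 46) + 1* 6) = 321379747 / 6109488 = 52.60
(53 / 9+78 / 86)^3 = 18191447000 / 57960603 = 313.86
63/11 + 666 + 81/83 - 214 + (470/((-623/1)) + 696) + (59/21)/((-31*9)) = 549372628811/476084763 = 1153.94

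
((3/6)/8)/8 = 1/128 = 0.01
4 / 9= 0.44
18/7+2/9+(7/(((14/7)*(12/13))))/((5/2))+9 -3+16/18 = 14111/1260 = 11.20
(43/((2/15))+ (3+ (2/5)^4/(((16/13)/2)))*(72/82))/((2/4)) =16664997/25625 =650.34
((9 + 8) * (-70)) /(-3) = 1190 /3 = 396.67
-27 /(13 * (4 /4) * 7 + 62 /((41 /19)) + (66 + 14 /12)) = -6642 /45977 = -0.14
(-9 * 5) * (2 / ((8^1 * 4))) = -45 / 16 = -2.81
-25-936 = -961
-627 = -627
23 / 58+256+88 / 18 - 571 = -161671 / 522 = -309.71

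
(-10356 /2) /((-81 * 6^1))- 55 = -3592 /81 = -44.35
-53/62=-0.85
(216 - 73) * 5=715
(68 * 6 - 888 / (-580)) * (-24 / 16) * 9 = -801657 / 145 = -5528.67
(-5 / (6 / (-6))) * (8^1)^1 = 40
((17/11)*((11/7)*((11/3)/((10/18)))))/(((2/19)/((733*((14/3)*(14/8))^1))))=18230443/20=911522.15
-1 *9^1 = -9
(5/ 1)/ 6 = 5/ 6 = 0.83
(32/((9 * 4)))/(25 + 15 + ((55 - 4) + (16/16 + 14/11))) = 44/4617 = 0.01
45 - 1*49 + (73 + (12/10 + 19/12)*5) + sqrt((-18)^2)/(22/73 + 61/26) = 1803281/20100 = 89.72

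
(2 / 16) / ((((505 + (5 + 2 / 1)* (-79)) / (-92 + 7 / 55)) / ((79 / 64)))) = 399187 / 1351680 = 0.30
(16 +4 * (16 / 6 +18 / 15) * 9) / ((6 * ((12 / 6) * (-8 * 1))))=-97 / 60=-1.62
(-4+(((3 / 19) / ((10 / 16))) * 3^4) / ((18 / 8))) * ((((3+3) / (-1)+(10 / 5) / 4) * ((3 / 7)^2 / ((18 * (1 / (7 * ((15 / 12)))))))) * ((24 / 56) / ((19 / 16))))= -15972 / 17689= -0.90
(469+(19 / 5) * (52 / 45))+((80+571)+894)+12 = 456838 / 225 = 2030.39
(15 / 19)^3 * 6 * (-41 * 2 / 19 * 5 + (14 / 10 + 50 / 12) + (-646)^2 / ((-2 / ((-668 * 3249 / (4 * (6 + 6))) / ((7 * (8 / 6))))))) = 10889798732621325 / 3648988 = 2984333939.33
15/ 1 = 15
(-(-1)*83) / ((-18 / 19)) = -1577 / 18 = -87.61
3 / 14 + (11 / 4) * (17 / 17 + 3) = 157 / 14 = 11.21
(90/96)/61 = 15/976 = 0.02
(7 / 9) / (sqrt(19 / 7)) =7 * sqrt(133) / 171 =0.47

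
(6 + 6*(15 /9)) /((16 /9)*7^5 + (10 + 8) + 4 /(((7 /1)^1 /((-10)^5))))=-504 /858241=-0.00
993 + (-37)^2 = 2362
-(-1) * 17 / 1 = 17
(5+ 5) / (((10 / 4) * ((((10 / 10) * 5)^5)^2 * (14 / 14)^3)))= 4 / 9765625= 0.00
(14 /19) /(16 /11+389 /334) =0.28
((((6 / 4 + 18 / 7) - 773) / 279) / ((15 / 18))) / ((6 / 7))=-2153 / 558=-3.86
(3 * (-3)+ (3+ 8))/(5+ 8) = 0.15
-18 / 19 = -0.95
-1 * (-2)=2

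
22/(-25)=-22/25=-0.88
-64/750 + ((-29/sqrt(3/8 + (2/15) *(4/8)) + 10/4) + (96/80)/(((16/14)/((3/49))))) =-41.16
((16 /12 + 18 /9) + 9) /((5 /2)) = 74 /15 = 4.93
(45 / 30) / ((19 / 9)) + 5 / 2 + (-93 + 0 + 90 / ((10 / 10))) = 0.21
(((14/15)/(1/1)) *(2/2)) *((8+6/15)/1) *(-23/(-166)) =2254/2075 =1.09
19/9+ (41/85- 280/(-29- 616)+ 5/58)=3.11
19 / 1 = 19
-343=-343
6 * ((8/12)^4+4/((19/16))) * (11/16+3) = 40474/513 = 78.90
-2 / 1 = -2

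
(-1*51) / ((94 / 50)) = -1275 / 47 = -27.13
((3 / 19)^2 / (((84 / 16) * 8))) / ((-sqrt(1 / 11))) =-3 * sqrt(11) / 5054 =-0.00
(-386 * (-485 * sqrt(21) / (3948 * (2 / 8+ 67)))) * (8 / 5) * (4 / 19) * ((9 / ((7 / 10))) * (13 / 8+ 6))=274075440 * sqrt(21) / 11770633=106.70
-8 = -8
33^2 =1089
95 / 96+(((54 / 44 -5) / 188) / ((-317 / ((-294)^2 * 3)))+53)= 70.41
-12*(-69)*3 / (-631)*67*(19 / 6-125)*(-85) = -1723500630 / 631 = -2731379.76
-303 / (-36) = 101 / 12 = 8.42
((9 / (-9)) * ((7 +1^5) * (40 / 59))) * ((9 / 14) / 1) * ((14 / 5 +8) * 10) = -155520 / 413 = -376.56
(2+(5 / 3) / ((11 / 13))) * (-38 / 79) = -4978 / 2607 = -1.91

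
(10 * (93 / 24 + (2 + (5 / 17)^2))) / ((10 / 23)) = 317009 / 2312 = 137.11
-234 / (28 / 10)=-83.57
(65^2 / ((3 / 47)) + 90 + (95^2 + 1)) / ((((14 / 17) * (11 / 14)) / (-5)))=-19203455 / 33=-581922.88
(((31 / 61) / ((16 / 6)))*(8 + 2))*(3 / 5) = 279 / 244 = 1.14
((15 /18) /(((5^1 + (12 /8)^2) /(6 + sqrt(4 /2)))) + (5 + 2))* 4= 40* sqrt(2) /87 + 892 /29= 31.41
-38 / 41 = -0.93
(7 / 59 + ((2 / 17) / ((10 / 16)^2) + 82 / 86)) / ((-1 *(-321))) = 1480736 / 346110225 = 0.00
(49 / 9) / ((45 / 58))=2842 / 405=7.02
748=748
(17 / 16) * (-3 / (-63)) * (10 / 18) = 85 / 3024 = 0.03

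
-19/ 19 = -1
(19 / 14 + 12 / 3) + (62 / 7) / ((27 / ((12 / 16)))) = 353 / 63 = 5.60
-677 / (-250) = 677 / 250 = 2.71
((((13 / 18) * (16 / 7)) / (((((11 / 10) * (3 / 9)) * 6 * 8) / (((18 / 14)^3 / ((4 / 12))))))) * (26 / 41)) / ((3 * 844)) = 0.00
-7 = -7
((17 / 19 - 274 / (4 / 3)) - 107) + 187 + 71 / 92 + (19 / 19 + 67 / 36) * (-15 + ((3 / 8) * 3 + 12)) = -129.20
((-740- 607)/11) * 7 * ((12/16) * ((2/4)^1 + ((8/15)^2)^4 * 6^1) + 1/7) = -3918856362677/8353125000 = -469.15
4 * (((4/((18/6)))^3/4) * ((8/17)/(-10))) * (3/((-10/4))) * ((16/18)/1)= 4096/34425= 0.12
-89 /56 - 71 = -4065 /56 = -72.59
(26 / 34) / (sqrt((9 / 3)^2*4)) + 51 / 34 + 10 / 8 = 587 / 204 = 2.88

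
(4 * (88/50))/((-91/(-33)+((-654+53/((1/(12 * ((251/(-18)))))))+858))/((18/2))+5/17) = -0.01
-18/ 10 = -9/ 5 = -1.80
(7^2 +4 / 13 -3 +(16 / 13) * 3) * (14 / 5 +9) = 590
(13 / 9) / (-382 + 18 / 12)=-26 / 6849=-0.00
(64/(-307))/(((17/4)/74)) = -18944/5219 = -3.63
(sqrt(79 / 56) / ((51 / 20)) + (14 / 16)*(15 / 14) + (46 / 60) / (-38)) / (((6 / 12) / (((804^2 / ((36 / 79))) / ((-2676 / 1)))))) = -1466.34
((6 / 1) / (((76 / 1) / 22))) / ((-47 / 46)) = -1518 / 893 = -1.70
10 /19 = 0.53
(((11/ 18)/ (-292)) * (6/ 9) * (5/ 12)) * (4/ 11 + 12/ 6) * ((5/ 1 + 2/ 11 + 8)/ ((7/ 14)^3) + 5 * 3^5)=-944125/ 520344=-1.81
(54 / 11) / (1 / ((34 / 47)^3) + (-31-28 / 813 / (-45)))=-77648589360 / 448542347803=-0.17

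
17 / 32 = 0.53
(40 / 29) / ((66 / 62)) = 1240 / 957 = 1.30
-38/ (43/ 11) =-418/ 43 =-9.72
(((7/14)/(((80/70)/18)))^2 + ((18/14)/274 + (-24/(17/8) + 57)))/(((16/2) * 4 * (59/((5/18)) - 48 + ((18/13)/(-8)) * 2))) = 2435347525/118679579648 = 0.02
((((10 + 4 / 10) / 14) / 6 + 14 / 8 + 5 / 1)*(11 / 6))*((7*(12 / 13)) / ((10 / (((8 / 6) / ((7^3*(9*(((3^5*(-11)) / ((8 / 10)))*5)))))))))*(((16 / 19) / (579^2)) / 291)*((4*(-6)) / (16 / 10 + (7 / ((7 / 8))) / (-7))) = 92384 / 968329584123071625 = 0.00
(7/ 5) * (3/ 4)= 21/ 20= 1.05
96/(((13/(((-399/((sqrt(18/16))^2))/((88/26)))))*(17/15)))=-127680/187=-682.78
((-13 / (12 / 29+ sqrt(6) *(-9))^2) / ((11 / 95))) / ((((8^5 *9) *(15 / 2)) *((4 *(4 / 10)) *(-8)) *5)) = 6024083 *sqrt(6) / 240691676179857408+ 428956255 / 262572737650753536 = 0.00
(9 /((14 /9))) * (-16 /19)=-648 /133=-4.87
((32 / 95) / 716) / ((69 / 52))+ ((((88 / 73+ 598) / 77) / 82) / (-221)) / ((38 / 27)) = 5907947657 / 119521335823890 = 0.00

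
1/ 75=0.01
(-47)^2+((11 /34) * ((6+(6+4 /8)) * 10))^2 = 4444229 /1156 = 3844.49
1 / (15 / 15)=1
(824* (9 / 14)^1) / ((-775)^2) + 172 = 723156208 / 4204375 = 172.00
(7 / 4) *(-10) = -35 / 2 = -17.50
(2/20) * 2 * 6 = 6/5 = 1.20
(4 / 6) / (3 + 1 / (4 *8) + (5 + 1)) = 64 / 867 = 0.07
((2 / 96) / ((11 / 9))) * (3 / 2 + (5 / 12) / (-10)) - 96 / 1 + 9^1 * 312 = 3818531 / 1408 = 2712.02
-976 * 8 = -7808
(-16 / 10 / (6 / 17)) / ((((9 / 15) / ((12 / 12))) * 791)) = -68 / 7119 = -0.01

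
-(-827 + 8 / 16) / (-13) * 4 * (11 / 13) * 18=-654588 / 169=-3873.30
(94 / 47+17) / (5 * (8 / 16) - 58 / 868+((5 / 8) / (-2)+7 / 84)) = 197904 / 22957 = 8.62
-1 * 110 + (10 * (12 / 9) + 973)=2629 / 3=876.33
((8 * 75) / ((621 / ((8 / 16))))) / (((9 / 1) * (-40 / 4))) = -10 / 1863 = -0.01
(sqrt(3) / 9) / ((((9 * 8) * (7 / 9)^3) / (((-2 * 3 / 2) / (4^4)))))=-27 * sqrt(3) / 702464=-0.00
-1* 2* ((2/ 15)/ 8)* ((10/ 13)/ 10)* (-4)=2/ 195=0.01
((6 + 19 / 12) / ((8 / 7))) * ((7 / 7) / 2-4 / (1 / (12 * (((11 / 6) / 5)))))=-36309 / 320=-113.47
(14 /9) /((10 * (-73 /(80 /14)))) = -8 /657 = -0.01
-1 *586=-586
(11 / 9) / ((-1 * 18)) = -11 / 162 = -0.07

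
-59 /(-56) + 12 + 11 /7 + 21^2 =3645 /8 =455.62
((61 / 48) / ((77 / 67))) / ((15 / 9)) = 4087 / 6160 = 0.66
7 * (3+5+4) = 84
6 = 6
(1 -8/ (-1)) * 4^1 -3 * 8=12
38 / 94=19 / 47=0.40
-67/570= -0.12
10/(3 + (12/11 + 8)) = 110/133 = 0.83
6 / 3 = 2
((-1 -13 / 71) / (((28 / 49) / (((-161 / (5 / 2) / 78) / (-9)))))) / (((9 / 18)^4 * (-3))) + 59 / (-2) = -7099247 / 249210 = -28.49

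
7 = 7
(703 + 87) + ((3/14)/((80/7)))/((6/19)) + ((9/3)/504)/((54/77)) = 20478559/25920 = 790.07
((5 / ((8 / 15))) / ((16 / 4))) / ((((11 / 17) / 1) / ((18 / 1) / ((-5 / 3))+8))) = -10.14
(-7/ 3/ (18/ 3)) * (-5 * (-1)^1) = -35/ 18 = -1.94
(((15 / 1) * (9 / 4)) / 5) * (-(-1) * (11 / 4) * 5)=1485 / 16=92.81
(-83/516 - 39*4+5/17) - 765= -8077843/8772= -920.87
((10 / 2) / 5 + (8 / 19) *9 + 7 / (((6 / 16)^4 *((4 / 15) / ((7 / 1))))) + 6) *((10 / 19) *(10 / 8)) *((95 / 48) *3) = 596531875 / 16416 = 36338.44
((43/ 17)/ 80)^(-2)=1849600/ 1849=1000.32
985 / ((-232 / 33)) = -32505 / 232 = -140.11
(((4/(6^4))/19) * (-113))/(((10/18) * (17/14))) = -791/29070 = -0.03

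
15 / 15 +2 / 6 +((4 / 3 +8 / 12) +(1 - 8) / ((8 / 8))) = -11 / 3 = -3.67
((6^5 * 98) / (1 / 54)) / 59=41150592 / 59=697467.66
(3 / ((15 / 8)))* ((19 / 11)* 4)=608 / 55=11.05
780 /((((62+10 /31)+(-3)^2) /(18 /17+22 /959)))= 142146160 /12015311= 11.83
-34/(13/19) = -646/13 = -49.69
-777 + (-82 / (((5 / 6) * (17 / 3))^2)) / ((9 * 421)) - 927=-5183102352 / 3041725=-1704.00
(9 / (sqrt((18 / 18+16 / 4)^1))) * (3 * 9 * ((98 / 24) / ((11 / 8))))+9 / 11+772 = 7938 * sqrt(5) / 55+8501 / 11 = 1095.54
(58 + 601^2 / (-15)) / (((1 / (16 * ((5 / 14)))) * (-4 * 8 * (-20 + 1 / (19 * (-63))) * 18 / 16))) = -13692578 / 71823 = -190.64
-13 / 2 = -6.50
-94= -94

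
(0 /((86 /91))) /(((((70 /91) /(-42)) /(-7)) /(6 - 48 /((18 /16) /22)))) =0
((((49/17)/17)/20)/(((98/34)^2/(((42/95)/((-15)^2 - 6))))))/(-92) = -1/44661400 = -0.00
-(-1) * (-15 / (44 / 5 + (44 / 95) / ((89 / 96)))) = -126825 / 78628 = -1.61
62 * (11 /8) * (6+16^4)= 11174911 /2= 5587455.50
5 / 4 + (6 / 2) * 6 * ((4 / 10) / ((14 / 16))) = 1327 / 140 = 9.48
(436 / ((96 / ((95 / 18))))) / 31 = 10355 / 13392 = 0.77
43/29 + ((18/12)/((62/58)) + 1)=6987/1798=3.89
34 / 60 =17 / 30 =0.57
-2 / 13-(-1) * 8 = 102 / 13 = 7.85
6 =6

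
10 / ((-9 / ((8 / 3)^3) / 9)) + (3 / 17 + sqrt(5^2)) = -84664 / 459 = -184.45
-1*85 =-85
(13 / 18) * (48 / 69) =104 / 207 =0.50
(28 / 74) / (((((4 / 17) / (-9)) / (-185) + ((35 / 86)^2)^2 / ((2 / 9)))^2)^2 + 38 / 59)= 2052703215800054735440817612905776689313754644480000 / 3495334428548918969457533387393637615733638725159579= 0.59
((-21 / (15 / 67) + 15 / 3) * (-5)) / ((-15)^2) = 148 / 75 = 1.97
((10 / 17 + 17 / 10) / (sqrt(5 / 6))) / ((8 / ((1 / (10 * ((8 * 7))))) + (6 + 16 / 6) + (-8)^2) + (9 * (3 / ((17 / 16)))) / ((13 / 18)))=15171 * sqrt(30) / 152087300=0.00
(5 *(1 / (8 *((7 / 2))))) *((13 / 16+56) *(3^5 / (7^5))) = 1104435 / 7529536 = 0.15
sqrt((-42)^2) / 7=6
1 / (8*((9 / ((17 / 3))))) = 17 / 216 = 0.08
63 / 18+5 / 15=23 / 6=3.83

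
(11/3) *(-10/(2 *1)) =-55/3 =-18.33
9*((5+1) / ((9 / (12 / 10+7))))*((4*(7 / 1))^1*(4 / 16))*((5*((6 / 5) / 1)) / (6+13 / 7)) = 72324 / 275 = 263.00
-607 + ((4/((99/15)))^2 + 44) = -612707/1089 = -562.63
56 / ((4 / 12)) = 168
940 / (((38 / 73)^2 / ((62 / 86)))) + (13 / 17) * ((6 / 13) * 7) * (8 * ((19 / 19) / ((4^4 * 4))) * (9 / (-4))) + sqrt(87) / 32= sqrt(87) / 32 + 168949387433 / 67556096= 2501.17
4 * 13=52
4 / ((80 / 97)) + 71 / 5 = 381 / 20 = 19.05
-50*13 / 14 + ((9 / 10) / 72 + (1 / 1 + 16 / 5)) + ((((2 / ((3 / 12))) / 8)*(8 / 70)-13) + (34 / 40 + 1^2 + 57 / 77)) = -323471 / 6160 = -52.51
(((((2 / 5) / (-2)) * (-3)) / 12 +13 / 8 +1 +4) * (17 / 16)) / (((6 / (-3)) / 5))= -17.73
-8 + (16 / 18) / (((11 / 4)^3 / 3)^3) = -8.00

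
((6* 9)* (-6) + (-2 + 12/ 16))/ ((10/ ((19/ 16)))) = -24719/ 640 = -38.62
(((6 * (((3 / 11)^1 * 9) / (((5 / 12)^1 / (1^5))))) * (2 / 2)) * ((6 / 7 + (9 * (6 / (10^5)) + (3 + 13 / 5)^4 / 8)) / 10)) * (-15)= -31584733461 / 4812500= -6563.06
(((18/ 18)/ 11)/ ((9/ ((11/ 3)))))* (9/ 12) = 1/ 36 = 0.03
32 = 32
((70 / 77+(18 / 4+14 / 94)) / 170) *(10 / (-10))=-0.03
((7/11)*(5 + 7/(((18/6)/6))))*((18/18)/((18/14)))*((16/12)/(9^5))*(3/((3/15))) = 18620/5845851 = 0.00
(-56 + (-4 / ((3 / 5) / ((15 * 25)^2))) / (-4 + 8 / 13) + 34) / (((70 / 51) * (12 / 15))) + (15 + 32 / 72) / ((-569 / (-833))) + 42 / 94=37400951310901 / 148263192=252260.53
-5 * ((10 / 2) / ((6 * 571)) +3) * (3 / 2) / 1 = -51415 / 2284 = -22.51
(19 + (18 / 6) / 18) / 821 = 115 / 4926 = 0.02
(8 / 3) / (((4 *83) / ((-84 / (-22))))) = 28 / 913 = 0.03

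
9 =9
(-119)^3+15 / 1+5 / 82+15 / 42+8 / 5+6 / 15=-483635634 / 287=-1685141.58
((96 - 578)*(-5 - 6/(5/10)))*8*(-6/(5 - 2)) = -131104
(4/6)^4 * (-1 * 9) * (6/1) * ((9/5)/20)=-24/25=-0.96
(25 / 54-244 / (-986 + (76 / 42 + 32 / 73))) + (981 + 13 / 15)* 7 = 6873.78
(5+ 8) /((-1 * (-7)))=13 /7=1.86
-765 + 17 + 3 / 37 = -27673 / 37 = -747.92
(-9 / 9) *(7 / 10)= -7 / 10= -0.70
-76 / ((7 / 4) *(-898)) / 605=152 / 1901515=0.00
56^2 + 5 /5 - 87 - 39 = 3011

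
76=76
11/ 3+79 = 248/ 3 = 82.67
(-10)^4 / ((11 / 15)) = 150000 / 11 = 13636.36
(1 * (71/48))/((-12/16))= -71/36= -1.97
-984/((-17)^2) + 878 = 252758/289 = 874.60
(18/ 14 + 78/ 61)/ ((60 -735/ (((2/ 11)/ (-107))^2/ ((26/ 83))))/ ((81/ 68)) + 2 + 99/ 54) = -1635930/ 42704883724111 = -0.00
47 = 47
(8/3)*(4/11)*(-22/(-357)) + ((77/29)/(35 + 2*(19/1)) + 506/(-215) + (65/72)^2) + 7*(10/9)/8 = -132004363867/280783298880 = -0.47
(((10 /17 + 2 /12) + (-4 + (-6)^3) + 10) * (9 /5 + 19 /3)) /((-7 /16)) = 3889.97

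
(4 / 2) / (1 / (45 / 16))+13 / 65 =233 / 40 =5.82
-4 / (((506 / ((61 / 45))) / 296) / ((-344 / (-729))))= -1.50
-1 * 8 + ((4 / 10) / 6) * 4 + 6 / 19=-2114 / 285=-7.42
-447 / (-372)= 149 / 124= 1.20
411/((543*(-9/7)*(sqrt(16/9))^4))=-0.19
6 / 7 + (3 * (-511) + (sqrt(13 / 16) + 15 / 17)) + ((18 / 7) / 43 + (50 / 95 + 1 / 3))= -1529.44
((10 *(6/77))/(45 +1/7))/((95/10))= 30/16511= 0.00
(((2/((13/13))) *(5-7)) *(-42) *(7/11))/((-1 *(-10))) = 588/55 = 10.69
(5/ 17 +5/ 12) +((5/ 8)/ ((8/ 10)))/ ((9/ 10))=3865/ 2448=1.58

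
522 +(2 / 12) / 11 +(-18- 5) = 32935 / 66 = 499.02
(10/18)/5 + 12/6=19/9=2.11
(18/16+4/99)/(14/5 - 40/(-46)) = 106145/334224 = 0.32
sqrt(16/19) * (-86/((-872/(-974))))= -41882 * sqrt(19)/2071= -88.15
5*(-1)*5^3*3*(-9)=16875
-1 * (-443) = 443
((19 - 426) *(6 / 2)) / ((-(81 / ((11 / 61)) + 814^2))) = 13431 / 7293497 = 0.00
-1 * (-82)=82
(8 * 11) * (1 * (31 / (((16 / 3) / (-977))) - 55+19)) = -502903.50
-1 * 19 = -19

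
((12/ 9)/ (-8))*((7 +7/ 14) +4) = -23/ 12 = -1.92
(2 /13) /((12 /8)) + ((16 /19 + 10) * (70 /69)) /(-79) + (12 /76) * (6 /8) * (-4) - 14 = -342749 /23621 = -14.51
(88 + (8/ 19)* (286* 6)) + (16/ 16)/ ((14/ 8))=107876/ 133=811.10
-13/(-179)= 13/179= 0.07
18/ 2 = 9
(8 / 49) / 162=4 / 3969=0.00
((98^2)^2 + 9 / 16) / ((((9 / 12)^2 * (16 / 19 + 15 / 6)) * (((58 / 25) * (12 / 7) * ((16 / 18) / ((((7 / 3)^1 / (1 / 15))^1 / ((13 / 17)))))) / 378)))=183938844062570625 / 766064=240108977921.65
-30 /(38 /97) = -1455 /19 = -76.58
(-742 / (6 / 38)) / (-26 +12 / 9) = 7049 / 37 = 190.51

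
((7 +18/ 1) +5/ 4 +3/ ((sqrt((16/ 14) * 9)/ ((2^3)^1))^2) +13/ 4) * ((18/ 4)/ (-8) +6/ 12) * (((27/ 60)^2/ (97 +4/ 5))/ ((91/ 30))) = -7803/ 3797248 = -0.00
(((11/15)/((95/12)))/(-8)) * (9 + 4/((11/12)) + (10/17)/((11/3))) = -2529/16150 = -0.16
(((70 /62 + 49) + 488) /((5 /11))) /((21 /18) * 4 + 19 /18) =3303036 /15965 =206.89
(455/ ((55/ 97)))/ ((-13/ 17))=-1049.36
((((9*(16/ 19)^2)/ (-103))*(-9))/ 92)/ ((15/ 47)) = 81216/ 4276045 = 0.02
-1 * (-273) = 273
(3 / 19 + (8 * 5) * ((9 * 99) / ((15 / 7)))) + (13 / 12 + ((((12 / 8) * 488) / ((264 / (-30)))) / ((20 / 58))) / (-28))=16641.86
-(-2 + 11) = -9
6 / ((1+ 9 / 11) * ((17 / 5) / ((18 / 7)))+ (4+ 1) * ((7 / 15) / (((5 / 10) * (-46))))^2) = 1571130 / 630049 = 2.49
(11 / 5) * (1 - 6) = -11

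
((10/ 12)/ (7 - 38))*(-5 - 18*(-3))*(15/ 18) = -1225/ 1116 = -1.10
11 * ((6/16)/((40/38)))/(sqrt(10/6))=627 * sqrt(15)/800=3.04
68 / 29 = 2.34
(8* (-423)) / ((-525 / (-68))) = -76704 / 175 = -438.31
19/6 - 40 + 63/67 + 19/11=-151081/4422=-34.17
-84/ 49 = -12/ 7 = -1.71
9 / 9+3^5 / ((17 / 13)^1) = 3176 / 17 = 186.82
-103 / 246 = -0.42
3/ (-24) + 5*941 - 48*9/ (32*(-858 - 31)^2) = 29746892011/ 6322568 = 4704.87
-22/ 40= -11/ 20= -0.55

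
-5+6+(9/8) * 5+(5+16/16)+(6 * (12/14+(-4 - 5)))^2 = 940661/392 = 2399.65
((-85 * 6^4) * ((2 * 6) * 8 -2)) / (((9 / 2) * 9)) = -255680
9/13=0.69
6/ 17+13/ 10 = 1.65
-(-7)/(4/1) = 7/4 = 1.75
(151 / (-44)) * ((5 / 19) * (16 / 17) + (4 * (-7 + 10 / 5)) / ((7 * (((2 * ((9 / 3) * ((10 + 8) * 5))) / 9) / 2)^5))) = -102740351227 / 120873060000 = -0.85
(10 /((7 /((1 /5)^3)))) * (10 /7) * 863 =3452 /245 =14.09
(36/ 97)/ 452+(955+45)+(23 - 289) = 8045383/ 10961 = 734.00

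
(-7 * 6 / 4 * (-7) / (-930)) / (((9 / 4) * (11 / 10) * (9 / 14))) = -1372 / 27621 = -0.05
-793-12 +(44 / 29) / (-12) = -70046 / 87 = -805.13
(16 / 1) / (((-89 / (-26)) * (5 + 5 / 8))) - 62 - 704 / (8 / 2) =-949862 / 4005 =-237.17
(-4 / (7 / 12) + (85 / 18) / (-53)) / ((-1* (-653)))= -46387 / 4360734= -0.01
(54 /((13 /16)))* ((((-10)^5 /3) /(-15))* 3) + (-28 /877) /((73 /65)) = 368760936340 /832273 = 443076.89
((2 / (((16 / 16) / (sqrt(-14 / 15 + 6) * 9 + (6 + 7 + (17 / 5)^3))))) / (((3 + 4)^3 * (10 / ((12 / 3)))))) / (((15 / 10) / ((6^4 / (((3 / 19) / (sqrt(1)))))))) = 131328 * sqrt(285) / 8575 + 20443392 / 30625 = 926.09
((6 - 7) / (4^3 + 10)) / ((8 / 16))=-1 / 37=-0.03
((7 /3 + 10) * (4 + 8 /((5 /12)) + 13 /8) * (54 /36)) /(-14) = -36741 /1120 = -32.80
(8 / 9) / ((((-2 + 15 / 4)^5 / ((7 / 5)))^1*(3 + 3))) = 4096 / 324135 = 0.01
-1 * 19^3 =-6859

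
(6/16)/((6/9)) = 9/16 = 0.56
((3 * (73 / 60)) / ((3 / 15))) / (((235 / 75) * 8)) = 1095 / 1504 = 0.73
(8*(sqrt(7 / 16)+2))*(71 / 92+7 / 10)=677*sqrt(7) / 230+2708 / 115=31.34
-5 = -5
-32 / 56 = -4 / 7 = -0.57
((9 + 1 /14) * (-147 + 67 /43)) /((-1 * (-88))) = -397129 /26488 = -14.99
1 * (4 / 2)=2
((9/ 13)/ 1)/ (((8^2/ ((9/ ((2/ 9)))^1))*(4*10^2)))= 729/ 665600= 0.00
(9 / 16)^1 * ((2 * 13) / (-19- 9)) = -117 / 224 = -0.52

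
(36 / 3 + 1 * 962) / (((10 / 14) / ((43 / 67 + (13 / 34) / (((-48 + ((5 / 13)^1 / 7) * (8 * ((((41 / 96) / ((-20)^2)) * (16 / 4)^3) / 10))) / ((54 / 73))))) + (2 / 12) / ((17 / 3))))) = 247100915022227 / 272372526865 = 907.22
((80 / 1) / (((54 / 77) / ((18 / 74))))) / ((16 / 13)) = 5005 / 222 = 22.55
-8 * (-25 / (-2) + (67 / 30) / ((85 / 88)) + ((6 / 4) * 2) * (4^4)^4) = -131425999408684 / 1275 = -103079215222.50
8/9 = 0.89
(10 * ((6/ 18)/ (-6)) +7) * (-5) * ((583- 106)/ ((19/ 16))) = -245920/ 19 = -12943.16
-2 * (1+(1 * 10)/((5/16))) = -66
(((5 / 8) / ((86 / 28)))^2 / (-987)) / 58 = -175 / 241937952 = -0.00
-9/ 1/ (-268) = 9/ 268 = 0.03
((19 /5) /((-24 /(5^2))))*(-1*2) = 95 /12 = 7.92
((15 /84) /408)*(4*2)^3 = 80 /357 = 0.22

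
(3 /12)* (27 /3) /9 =1 /4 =0.25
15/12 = 1.25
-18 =-18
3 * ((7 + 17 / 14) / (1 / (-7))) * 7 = -2415 / 2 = -1207.50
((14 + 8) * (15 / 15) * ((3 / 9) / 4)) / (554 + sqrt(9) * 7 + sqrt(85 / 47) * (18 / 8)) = 475640 / 149173869- 66 * sqrt(3995) / 248623115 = 0.00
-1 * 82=-82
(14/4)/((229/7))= 49/458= 0.11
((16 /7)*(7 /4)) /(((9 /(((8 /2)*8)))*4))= 32 /9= 3.56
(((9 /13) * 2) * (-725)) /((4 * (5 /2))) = -1305 /13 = -100.38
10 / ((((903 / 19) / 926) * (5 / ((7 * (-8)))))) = -281504 / 129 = -2182.20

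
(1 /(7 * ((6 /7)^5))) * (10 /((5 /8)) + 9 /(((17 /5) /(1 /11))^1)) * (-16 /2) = -7291837 /181764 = -40.12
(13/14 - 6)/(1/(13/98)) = -923/1372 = -0.67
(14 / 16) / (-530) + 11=46633 / 4240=11.00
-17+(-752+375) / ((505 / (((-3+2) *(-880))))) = -68069 / 101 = -673.95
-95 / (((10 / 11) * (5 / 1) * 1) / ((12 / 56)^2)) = -1881 / 1960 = -0.96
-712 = -712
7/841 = 0.01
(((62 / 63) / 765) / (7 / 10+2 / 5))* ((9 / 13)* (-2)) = -248 / 153153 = -0.00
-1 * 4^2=-16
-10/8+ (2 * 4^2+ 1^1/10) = 617/20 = 30.85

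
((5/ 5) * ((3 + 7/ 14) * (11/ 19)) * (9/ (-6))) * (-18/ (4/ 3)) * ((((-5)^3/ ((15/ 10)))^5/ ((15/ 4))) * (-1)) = 7519531250000/ 171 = 43973866959.06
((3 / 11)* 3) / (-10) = -9 / 110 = -0.08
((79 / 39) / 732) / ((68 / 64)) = 316 / 121329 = 0.00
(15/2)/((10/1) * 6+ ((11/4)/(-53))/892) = 0.13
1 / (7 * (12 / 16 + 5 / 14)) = 4 / 31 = 0.13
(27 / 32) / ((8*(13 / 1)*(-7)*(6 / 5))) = -45 / 46592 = -0.00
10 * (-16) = -160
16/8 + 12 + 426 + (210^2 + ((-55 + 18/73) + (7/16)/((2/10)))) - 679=51168251/1168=43808.43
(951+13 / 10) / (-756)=-9523 / 7560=-1.26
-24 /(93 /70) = -560 /31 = -18.06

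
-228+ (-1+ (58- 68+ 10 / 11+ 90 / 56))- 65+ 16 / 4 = -91625 / 308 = -297.48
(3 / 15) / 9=1 / 45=0.02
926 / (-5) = -926 / 5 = -185.20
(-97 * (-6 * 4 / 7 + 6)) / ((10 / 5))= -873 / 7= -124.71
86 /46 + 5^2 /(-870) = 7367 /4002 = 1.84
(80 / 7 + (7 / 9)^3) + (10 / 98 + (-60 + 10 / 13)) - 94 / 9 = -26782292 / 464373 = -57.67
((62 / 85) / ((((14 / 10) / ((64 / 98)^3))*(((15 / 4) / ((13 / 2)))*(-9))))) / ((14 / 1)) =-0.00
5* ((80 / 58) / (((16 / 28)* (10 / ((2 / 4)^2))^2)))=7 / 928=0.01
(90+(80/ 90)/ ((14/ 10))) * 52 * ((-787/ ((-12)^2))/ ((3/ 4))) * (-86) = 5024034860/ 1701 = 2953577.23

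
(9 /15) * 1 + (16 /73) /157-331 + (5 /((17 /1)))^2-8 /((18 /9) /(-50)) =-2158117563 /16561145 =-130.31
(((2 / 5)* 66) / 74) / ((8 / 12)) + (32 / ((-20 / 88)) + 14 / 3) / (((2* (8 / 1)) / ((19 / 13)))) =-137375 / 11544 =-11.90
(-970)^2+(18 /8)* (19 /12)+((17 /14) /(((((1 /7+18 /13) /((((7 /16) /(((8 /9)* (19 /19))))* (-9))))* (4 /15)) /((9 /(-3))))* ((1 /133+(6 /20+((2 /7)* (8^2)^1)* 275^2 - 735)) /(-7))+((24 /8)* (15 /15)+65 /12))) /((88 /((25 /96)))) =115381192737898340408503 /122628075114734464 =940903.56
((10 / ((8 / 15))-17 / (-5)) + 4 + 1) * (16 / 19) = 2172 / 95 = 22.86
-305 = -305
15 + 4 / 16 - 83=-271 / 4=-67.75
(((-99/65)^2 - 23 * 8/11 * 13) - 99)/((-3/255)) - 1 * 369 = 26332.46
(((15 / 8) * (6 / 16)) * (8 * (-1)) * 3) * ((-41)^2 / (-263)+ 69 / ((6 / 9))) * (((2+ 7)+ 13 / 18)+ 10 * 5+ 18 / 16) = -3356656485 / 33664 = -99710.57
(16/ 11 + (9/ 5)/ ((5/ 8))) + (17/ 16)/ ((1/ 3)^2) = 61147/ 4400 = 13.90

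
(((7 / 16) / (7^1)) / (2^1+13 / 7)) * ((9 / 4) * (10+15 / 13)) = 0.41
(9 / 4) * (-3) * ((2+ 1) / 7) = -81 / 28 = -2.89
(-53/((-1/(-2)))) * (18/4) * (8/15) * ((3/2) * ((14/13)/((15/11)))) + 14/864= -42309533/140400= -301.35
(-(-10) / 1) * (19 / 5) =38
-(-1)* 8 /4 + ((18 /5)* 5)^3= 5834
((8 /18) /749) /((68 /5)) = 5 /114597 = 0.00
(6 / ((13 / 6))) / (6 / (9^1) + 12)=0.22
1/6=0.17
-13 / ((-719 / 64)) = 832 / 719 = 1.16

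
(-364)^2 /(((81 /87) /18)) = 7684768 /3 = 2561589.33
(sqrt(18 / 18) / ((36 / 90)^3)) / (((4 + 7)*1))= 125 / 88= 1.42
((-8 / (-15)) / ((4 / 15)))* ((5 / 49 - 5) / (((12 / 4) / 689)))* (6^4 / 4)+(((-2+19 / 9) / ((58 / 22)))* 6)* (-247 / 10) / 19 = -15537232607 / 21315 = -728934.21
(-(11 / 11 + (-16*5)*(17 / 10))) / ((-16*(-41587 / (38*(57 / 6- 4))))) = 28215 / 665392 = 0.04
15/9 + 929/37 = 2972/111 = 26.77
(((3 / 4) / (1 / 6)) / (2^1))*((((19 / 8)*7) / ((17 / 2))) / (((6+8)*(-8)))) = -171 / 4352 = -0.04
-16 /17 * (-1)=16 /17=0.94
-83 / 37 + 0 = -83 / 37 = -2.24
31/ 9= 3.44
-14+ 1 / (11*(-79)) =-12167 / 869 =-14.00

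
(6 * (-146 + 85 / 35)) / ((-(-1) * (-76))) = 3015 / 266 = 11.33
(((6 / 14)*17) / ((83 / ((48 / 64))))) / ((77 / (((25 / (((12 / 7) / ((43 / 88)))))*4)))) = 0.02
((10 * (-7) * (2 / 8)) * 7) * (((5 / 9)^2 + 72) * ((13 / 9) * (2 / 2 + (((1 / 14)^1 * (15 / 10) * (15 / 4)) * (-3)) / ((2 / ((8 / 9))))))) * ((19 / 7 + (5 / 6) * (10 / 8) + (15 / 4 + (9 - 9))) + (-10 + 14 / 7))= 2934.82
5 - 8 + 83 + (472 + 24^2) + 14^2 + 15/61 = 80779/61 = 1324.25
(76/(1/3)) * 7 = 1596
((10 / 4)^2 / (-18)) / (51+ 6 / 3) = -25 / 3816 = -0.01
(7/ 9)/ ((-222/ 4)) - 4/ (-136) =523/ 33966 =0.02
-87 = -87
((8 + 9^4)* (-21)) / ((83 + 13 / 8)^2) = -8828736 / 458329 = -19.26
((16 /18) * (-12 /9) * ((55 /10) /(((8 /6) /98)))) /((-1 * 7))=616 /9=68.44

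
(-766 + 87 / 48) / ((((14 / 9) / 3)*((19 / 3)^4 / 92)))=-615030327 / 7297976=-84.27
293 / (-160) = -293 / 160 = -1.83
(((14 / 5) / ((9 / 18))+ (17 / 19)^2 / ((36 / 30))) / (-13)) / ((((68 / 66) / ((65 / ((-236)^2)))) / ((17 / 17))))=-746603 / 1367225408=-0.00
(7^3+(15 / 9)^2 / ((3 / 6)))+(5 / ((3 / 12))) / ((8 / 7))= 6589 / 18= 366.06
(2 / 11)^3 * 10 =80 / 1331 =0.06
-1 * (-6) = 6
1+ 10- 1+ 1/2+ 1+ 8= 39/2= 19.50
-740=-740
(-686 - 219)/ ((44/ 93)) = -84165/ 44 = -1912.84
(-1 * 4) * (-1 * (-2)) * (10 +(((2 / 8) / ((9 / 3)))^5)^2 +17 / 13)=-9101852540941 / 100615716864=-90.46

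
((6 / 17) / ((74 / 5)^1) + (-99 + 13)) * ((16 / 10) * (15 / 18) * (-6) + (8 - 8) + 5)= 162237 / 629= 257.93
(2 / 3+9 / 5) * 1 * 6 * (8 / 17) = 592 / 85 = 6.96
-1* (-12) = 12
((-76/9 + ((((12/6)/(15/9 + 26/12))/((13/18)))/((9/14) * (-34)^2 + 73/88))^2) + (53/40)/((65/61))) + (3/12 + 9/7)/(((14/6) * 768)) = -1526286427976926573799533/211980546487891694822400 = -7.20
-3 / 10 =-0.30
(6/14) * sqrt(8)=6 * sqrt(2)/7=1.21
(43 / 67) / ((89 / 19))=817 / 5963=0.14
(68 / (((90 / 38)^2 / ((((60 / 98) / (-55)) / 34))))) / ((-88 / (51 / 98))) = 6137 / 261468900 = 0.00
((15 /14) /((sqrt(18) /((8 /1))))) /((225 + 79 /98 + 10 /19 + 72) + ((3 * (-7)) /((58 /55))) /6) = 30856 * sqrt(2) /6372055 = 0.01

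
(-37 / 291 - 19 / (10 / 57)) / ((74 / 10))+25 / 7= -1670311 / 150738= -11.08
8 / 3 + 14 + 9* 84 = 2318 / 3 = 772.67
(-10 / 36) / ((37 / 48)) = -40 / 111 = -0.36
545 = 545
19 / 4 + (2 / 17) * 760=6403 / 68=94.16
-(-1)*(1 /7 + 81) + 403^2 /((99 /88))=9100016 /63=144444.70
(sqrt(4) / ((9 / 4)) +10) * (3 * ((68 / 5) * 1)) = 6664 / 15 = 444.27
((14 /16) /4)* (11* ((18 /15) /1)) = 2.89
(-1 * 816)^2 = 665856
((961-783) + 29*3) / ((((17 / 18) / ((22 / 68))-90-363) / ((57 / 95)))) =-15741 / 44558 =-0.35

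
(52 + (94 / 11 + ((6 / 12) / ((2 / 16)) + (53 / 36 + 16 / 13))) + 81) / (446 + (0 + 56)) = 763183 / 2584296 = 0.30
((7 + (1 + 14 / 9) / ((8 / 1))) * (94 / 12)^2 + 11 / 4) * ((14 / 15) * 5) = 8198897 / 3888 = 2108.77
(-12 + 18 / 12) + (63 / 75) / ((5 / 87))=1029 / 250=4.12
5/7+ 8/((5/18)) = 1033/35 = 29.51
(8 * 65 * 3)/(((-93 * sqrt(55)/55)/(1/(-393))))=520 * sqrt(55)/12183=0.32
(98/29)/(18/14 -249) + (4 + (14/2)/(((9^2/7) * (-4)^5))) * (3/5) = 2764398547/1158589440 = 2.39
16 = 16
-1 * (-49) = 49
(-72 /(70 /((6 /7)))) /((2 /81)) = -8748 /245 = -35.71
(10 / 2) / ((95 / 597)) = 597 / 19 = 31.42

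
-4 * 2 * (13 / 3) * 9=-312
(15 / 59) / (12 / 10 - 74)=-75 / 21476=-0.00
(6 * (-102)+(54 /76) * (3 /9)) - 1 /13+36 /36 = -301755 /494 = -610.84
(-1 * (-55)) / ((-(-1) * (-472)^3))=-55 / 105154048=-0.00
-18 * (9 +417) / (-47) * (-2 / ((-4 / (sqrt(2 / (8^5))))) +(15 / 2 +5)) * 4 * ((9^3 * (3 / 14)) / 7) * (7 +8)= 2731517.03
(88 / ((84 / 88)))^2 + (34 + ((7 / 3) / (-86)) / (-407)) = 131715677209 / 15435882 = 8533.08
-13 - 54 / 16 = -131 / 8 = -16.38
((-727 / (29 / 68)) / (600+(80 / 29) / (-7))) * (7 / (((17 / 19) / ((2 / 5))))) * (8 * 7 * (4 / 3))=-151611488 / 228225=-664.31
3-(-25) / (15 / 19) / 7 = 158 / 21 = 7.52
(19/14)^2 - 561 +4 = -555.16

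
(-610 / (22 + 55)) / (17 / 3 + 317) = -915 / 37268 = -0.02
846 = 846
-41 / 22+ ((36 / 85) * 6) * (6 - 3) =10771 / 1870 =5.76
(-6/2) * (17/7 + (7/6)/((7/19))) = -235/14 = -16.79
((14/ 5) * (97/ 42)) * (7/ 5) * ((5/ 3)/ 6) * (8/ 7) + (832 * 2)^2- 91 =373789063/ 135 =2768807.87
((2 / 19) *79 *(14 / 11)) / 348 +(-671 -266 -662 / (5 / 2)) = -1201.77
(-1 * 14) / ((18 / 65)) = -455 / 9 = -50.56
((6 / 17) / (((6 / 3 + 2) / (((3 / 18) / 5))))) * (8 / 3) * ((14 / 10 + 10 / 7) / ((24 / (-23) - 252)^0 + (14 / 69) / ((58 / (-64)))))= 132066 / 4620175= 0.03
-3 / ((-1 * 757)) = 3 / 757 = 0.00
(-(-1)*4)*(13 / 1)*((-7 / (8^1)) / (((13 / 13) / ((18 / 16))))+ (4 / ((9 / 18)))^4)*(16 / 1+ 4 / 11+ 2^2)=47698742 / 11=4336249.27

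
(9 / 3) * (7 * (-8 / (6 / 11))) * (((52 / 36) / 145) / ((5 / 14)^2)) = -784784 / 32625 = -24.05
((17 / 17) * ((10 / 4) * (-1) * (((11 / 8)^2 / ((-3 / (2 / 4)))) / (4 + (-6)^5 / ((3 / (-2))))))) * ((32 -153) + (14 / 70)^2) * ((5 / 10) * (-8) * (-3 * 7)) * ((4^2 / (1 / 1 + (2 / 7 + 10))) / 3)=-373527 / 512315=-0.73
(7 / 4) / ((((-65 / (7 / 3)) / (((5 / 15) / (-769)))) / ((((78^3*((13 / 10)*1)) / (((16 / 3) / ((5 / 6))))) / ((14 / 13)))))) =599781 / 246080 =2.44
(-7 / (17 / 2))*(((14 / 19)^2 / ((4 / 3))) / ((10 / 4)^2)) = -0.05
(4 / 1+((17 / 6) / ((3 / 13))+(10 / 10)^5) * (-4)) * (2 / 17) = -52 / 9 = -5.78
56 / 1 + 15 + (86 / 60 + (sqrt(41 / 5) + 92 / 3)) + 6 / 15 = sqrt(205) / 5 + 207 / 2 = 106.36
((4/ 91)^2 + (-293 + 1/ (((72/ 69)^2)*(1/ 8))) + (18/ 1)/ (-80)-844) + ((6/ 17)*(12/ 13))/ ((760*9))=-1129.88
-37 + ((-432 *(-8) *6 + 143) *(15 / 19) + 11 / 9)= 16447.64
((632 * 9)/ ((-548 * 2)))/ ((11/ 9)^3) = -518319/ 182347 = -2.84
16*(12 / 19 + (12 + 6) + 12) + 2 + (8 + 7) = 9635 / 19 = 507.11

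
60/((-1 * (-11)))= 60/11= 5.45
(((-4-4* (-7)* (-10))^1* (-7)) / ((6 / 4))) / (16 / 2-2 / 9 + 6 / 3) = 1491 / 11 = 135.55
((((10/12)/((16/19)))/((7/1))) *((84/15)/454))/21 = 19/228816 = 0.00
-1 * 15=-15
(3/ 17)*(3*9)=81/ 17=4.76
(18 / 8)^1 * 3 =27 / 4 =6.75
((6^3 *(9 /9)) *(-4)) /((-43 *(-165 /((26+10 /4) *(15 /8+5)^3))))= -1551825 /1376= -1127.78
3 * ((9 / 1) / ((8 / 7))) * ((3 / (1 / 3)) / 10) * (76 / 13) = 32319 / 260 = 124.30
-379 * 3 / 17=-1137 / 17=-66.88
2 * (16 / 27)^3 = 0.42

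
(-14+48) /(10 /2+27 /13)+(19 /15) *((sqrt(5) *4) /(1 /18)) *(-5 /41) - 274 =-12383 /46 - 456 *sqrt(5) /41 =-294.07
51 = 51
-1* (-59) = 59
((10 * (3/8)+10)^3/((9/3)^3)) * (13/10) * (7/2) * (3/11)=275275/2304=119.48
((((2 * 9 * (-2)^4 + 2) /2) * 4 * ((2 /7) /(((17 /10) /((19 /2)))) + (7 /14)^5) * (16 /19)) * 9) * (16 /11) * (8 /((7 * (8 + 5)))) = 2070961920 /2263261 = 915.03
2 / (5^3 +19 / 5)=5 / 322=0.02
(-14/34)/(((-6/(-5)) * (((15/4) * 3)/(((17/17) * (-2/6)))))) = 14/1377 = 0.01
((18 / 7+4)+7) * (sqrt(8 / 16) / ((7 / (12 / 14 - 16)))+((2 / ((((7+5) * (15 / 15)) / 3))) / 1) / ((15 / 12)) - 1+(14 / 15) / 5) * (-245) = 4123 / 3+25175 * sqrt(2) / 7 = 6460.45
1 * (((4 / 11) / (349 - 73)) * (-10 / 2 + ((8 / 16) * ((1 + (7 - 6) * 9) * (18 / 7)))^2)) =7855 / 37191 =0.21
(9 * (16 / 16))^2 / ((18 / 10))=45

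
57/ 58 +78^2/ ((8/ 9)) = 198519/ 29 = 6845.48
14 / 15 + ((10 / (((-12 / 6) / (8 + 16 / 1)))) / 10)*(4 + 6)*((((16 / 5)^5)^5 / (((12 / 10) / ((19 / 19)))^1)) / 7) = -15211807202738519167752918933262 / 250339508056640625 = -60764708378738.08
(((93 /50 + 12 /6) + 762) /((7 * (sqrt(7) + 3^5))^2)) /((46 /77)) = 0.00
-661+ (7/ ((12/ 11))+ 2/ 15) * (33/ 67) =-881417/ 1340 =-657.77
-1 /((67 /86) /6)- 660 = -44736 /67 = -667.70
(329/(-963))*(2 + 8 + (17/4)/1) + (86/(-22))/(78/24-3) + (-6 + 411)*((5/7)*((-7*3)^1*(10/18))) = -47958109/14124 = -3395.50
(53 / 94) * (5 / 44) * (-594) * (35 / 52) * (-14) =1752975 / 4888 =358.63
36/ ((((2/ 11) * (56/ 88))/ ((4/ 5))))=8712/ 35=248.91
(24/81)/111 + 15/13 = 45059/38961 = 1.16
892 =892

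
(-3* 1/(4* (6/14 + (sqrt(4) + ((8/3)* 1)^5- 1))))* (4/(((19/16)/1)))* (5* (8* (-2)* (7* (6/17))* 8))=1097349120/37436669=29.31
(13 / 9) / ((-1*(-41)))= 13 / 369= 0.04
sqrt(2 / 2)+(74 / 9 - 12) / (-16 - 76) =431 / 414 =1.04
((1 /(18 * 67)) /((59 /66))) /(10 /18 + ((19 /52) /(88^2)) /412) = 5474946048 /3279161543803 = 0.00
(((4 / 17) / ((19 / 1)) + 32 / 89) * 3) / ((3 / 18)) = 192456 / 28747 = 6.69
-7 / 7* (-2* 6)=12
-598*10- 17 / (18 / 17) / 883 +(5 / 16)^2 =-12165741677 / 2034432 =-5979.92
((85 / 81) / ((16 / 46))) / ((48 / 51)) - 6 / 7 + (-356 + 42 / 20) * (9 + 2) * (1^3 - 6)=1412825989 / 72576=19466.85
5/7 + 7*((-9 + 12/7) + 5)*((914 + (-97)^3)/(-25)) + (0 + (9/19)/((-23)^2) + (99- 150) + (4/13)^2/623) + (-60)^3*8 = -61155034860154553/26455990925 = -2311576.04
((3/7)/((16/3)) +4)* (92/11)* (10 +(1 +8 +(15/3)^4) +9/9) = 6779595/308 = 22011.67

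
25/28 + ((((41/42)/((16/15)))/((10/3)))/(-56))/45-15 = -5308841/376320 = -14.11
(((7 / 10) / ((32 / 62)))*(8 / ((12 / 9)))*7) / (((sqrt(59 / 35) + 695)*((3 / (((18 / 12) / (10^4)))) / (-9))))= -4433961 / 120219136000 + 4557*sqrt(2065) / 3005478400000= -0.00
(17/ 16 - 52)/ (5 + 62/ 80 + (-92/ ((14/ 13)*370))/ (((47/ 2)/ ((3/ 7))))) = -347234825/ 39338778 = -8.83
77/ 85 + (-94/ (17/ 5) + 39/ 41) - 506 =-1853288/ 3485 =-531.79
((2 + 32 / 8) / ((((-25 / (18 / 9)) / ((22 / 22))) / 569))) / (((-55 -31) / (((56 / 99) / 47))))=63728 / 1667325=0.04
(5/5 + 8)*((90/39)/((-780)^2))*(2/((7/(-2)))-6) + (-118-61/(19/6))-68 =-1199563311/5844020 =-205.26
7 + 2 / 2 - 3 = 5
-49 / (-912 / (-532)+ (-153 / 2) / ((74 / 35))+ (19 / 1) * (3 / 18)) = 152292 / 97285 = 1.57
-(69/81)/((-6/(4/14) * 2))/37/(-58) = -23/2433564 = -0.00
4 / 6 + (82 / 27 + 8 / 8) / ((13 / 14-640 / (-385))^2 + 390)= 3508918 / 5184243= 0.68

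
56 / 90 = 28 / 45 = 0.62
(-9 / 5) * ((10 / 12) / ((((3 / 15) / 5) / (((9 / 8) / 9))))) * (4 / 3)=-25 / 4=-6.25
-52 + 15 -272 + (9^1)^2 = -228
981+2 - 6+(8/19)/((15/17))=278581/285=977.48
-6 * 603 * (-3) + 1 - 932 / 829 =8997863 / 829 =10853.88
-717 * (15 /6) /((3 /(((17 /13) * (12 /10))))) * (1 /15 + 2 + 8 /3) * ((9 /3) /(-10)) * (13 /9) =288473 /150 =1923.15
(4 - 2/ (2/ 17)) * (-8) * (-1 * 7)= -728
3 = 3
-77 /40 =-1.92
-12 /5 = -2.40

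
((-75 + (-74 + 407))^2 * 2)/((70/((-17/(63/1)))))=-125732/245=-513.19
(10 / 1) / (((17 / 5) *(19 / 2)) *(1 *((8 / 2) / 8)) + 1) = 200 / 343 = 0.58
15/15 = 1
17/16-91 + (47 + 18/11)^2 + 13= 4430649/1936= 2288.56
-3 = -3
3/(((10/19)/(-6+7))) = 57/10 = 5.70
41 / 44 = 0.93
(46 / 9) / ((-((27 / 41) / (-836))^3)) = 1852372112922496 / 177147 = 10456694795.41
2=2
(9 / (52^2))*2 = 9 / 1352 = 0.01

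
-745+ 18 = -727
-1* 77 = -77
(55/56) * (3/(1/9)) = 1485/56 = 26.52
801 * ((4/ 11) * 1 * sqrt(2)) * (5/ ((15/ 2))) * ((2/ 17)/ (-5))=-4272 * sqrt(2)/ 935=-6.46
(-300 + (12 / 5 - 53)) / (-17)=1753 / 85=20.62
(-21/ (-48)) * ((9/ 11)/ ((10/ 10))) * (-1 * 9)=-567/ 176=-3.22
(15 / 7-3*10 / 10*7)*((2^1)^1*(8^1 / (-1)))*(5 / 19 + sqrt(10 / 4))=10560 / 133 + 1056*sqrt(10) / 7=556.45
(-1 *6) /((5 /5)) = -6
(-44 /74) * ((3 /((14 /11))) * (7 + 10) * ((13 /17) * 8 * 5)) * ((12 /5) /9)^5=-12886016 /13111875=-0.98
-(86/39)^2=-4.86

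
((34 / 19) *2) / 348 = 17 / 1653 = 0.01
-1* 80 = -80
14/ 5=2.80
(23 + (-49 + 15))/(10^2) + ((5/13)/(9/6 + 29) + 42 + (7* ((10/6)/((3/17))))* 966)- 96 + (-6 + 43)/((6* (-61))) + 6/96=60720832199/951600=63809.20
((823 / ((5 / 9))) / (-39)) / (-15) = 823 / 325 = 2.53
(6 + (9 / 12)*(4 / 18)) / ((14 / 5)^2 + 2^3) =925 / 2376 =0.39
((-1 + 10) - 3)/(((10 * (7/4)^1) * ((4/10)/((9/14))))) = 27/49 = 0.55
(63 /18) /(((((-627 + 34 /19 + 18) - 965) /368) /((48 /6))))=-6.55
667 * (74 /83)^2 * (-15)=-7952.88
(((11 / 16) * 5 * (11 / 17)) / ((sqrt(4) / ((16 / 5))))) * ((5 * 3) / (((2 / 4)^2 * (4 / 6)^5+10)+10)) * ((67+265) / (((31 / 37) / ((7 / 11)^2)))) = 427.60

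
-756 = -756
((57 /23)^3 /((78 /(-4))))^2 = 15242865444 /25018065241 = 0.61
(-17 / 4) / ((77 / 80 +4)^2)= -27200 / 157609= -0.17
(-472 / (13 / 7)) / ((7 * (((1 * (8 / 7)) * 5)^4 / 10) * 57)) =-141659 / 23712000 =-0.01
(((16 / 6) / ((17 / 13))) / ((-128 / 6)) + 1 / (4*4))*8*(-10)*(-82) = -3690 / 17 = -217.06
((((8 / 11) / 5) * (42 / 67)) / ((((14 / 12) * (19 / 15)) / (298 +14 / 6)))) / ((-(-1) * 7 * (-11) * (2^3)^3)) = -8109 / 17251696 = -0.00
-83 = -83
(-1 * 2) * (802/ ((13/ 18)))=-28872/ 13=-2220.92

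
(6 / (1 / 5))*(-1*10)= -300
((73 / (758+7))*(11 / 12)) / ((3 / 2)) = 803 / 13770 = 0.06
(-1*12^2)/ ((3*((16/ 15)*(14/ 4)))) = -12.86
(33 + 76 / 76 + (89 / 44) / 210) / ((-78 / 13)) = -314249 / 55440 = -5.67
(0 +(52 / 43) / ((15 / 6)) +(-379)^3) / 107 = -11704586781 / 23005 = -508784.47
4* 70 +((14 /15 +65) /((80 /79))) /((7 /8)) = 372131 /1050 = 354.41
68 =68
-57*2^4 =-912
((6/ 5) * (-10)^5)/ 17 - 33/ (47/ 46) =-5665806/ 799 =-7091.12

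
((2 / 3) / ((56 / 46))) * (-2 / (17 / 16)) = -1.03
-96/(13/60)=-5760/13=-443.08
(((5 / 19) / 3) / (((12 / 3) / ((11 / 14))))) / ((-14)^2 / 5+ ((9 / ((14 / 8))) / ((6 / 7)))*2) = 275 / 817152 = 0.00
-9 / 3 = -3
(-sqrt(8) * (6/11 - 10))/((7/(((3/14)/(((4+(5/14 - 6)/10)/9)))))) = 4320 * sqrt(2)/2849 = 2.14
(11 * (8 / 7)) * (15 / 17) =1320 / 119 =11.09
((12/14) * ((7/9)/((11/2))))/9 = 4/297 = 0.01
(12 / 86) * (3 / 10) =9 / 215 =0.04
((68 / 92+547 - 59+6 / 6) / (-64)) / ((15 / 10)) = -5.10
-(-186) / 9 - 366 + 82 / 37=-38086 / 111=-343.12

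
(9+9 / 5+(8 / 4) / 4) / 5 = 113 / 50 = 2.26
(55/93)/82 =0.01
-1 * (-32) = 32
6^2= 36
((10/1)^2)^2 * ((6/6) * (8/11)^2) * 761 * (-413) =-201147520000/121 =-1662376198.35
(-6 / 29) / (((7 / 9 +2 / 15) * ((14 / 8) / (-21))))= 3240 / 1189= 2.72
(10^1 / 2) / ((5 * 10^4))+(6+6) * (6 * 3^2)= 648.00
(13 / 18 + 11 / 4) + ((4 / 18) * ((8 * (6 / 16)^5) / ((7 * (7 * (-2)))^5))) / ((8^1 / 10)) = 2314037239806785 / 666442725064704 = 3.47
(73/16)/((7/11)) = 803/112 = 7.17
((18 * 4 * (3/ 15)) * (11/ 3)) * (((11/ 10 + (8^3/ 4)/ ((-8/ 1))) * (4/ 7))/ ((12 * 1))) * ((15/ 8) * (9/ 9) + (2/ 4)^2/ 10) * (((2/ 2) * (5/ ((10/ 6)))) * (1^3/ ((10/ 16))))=-1494768/ 4375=-341.66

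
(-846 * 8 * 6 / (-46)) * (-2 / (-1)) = 40608 / 23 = 1765.57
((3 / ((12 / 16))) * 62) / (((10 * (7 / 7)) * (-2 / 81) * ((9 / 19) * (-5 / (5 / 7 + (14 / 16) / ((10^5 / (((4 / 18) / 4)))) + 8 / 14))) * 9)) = 76334428861 / 1260000000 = 60.58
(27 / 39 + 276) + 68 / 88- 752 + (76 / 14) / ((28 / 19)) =-470.85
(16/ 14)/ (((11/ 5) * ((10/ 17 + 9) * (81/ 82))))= 55760/ 1016631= 0.05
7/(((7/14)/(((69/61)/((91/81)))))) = 11178/793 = 14.10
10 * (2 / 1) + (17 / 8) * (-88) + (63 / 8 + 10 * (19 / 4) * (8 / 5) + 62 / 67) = -44059 / 536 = -82.20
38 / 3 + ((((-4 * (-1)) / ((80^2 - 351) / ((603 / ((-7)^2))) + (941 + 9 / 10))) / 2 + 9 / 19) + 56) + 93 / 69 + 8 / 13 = 10474756795186 / 147314016681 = 71.10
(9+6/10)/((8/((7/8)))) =1.05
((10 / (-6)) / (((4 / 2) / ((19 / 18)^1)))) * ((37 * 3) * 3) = -3515 / 12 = -292.92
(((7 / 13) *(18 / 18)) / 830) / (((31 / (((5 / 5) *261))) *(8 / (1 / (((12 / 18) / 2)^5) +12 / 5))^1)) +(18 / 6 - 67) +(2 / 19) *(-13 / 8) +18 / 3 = -14745210049 / 254212400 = -58.00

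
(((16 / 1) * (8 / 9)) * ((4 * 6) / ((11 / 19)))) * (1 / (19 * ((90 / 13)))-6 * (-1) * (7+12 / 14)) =288968192 / 10395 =27798.77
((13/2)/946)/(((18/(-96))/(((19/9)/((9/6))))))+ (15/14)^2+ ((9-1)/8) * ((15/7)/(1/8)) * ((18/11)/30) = 2.03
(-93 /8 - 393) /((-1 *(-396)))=-1079 /1056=-1.02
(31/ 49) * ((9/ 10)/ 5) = 279/ 2450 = 0.11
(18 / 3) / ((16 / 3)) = 9 / 8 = 1.12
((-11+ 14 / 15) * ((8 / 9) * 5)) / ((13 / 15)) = -6040 / 117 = -51.62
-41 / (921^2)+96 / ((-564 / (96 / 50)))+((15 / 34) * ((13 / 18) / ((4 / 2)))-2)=-293808111259 / 135548911800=-2.17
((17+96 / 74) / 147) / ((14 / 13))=8801 / 76146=0.12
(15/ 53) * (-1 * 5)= -75/ 53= -1.42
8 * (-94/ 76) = -188/ 19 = -9.89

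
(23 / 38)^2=529 / 1444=0.37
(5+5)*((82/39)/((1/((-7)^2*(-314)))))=-12616520/39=-323500.51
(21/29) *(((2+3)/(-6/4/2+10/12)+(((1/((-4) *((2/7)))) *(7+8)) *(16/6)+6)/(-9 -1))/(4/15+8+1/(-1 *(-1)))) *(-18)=-356643/4031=-88.48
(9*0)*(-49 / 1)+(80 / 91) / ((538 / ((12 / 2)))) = 240 / 24479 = 0.01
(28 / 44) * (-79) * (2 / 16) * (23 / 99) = -12719 / 8712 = -1.46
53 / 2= 26.50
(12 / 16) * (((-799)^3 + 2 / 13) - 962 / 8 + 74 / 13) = -79572872091 / 208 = -382561885.05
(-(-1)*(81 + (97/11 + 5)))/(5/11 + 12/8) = 48.51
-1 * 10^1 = -10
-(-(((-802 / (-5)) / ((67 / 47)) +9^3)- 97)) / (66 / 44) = 166276 / 335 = 496.35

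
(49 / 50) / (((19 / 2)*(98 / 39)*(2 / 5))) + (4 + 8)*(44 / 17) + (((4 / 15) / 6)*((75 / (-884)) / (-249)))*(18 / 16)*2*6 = 108603681 / 3485170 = 31.16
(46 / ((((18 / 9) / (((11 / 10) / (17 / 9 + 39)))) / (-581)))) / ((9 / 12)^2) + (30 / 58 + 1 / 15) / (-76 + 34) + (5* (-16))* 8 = -23369411 / 18270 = -1279.11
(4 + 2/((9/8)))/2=26/9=2.89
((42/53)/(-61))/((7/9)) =-54/3233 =-0.02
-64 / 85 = -0.75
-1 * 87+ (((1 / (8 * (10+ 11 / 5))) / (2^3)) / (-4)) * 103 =-1359107 / 15616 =-87.03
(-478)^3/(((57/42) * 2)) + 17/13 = -9938596709/247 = -40237233.64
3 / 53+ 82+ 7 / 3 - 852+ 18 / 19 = -2316088 / 3021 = -766.66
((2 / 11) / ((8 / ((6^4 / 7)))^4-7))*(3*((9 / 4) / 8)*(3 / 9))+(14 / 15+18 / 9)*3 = 2331538387439 / 265167669305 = 8.79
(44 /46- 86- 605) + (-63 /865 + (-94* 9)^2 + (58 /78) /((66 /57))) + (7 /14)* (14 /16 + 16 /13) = 7511050102793 /10504560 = 715027.58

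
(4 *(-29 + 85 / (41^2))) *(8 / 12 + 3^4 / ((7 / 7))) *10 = -476907200 / 5043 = -94568.15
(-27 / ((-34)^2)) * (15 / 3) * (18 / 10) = -243 / 1156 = -0.21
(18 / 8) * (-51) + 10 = -419 / 4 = -104.75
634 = 634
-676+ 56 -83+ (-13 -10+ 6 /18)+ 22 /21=-15217 /21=-724.62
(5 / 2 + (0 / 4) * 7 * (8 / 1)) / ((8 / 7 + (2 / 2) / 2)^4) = 96040 / 279841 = 0.34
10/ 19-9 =-161/ 19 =-8.47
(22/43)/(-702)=-11/15093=-0.00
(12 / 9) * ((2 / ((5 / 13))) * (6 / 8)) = 26 / 5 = 5.20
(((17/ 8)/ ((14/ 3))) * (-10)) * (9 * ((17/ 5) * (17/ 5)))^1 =-132651/ 280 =-473.75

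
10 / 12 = 5 / 6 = 0.83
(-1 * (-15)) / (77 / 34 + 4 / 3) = 4.17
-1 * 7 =-7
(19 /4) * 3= 57 /4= 14.25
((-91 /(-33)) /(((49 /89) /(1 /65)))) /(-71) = -89 /82005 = -0.00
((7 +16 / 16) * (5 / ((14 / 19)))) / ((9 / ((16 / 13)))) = 6080 / 819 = 7.42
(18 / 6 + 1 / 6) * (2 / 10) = 19 / 30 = 0.63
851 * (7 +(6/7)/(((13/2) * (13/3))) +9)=16138364/1183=13641.90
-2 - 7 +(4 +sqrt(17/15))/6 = -25/3 +sqrt(255)/90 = -8.16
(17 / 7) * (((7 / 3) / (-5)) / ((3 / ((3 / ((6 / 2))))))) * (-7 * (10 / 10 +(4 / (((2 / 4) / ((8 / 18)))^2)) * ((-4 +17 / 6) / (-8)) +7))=244664 / 10935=22.37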